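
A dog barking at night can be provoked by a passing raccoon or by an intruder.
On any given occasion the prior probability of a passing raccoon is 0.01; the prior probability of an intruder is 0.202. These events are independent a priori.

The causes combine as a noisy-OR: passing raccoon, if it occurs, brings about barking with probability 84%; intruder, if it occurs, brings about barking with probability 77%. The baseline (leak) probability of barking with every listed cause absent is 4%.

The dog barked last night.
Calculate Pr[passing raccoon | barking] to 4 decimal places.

Under noisy-OR, P(barking | causes) = 1 − (1−0.04)·∏(1−qᵢ) over the active causes.
P(barking) = 0.04*0.99*0.798 + 0.7792*0.99*0.202 + 0.8464*0.01*0.798 + 0.964672*0.01*0.202 = 0.031601 + 0.155824 + 0.006754 + 0.001949 = 0.196128
The passing raccoon-present share is 0.006754 + 0.001949 = 0.008703.
Hence the posterior is 0.008703/0.196128 ≈ 0.0444.

Pr[passing raccoon | barking] ≈ 0.0444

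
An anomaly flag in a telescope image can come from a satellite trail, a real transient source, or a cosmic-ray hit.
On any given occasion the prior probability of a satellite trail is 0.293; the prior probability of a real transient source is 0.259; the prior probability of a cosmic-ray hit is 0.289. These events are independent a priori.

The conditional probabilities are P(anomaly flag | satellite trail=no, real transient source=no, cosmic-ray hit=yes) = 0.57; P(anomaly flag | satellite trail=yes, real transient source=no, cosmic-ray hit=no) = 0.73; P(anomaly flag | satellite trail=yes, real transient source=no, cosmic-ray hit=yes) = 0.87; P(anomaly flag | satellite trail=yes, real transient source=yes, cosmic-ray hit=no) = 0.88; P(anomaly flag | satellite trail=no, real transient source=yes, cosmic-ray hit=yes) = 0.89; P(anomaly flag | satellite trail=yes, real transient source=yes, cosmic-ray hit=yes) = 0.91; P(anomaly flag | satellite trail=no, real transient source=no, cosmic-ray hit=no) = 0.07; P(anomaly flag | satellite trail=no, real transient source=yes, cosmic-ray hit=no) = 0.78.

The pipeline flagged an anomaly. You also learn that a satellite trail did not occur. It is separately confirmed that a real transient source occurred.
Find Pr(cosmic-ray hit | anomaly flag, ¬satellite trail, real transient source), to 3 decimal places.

Sum P(anomaly flag|·) weighted by the priors over both values of cosmic-ray hit:
  P(anomaly flag | ¬satellite trail, real transient source) = 0.78*0.711 + 0.89*0.289
        = 0.554580 + 0.257210 = 0.811790
Configurations with cosmic-ray hit contribute 0.257210, so
  P(cosmic-ray hit | anomaly flag, ¬satellite trail, real transient source) = 0.257210 / 0.811790 ≈ 0.317

Pr(cosmic-ray hit | anomaly flag, ¬satellite trail, real transient source) ≈ 0.317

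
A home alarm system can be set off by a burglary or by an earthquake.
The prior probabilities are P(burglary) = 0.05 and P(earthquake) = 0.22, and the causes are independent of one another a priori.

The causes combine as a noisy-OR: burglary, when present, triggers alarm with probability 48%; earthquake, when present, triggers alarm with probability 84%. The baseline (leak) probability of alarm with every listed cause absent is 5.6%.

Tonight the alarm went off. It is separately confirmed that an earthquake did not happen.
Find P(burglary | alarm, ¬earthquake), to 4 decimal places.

P(burglary | alarm, ¬earthquake) ≈ 0.3236

Under noisy-OR, P(alarm | causes) = 1 − (1−0.056)·∏(1−qᵢ) over the active causes.
Enumerate both values of burglary and weight by the priors:
  P(alarm | ¬earthquake) = 0.056×0.95 + 0.50912×0.05
        = 0.053200 + 0.025456 = 0.078656
The terms with burglary present sum to 0.025456, so
  P(burglary | alarm, ¬earthquake) = 0.025456 / 0.078656 ≈ 0.3236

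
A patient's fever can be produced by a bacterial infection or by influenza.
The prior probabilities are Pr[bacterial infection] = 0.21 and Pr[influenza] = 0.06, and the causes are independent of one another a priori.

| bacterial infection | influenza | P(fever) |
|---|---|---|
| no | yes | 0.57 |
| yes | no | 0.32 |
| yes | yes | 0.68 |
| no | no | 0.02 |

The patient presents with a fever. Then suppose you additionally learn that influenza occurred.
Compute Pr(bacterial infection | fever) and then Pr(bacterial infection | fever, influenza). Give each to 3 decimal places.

Weight on bacterial infection=true, given the evidence: 0.063168 + 0.008568 = 0.071736
The normalizing constant is 0.02×0.79×0.94 + 0.57×0.79×0.06 + 0.32×0.21×0.94 + 0.68×0.21×0.06 = 0.113606
P(bacterial infection | fever) = 0.071736/0.113606 ≈ 0.631

With the extra evidence:
Sum P(fever|·) weighted by the priors over both values of bacterial infection:
  P(fever | influenza) = 0.57×0.79 + 0.68×0.21
        = 0.450300 + 0.142800 = 0.593100
The terms with bacterial infection present sum to 0.142800, so
  P(bacterial infection | fever, influenza) = 0.142800 / 0.593100 ≈ 0.241
The drop from 0.631 to 0.241 is the explaining-away (discounting) effect.

Pr(bacterial infection | fever) ≈ 0.631; Pr(bacterial infection | fever, influenza) ≈ 0.241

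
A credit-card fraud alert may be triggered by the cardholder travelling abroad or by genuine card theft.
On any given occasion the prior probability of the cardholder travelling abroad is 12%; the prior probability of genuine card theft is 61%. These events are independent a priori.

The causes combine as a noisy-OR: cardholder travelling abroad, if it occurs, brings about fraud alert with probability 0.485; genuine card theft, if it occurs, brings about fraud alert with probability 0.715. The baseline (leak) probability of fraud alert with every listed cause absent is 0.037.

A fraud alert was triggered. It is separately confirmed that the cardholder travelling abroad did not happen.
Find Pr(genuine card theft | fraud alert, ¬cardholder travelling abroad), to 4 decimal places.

Under noisy-OR, P(fraud alert | causes) = 1 − (1−0.037)·∏(1−qᵢ) over the active causes.
Enumerate both values of genuine card theft and weight by the priors:
  P(fraud alert | ¬cardholder travelling abroad) = 0.037·0.39 + 0.725545·0.61
        = 0.014430 + 0.442582 = 0.457012
Keeping only the genuine card theft-present terms gives 0.442582, so
  P(genuine card theft | fraud alert, ¬cardholder travelling abroad) = 0.442582 / 0.457012 ≈ 0.9684

Pr(genuine card theft | fraud alert, ¬cardholder travelling abroad) ≈ 0.9684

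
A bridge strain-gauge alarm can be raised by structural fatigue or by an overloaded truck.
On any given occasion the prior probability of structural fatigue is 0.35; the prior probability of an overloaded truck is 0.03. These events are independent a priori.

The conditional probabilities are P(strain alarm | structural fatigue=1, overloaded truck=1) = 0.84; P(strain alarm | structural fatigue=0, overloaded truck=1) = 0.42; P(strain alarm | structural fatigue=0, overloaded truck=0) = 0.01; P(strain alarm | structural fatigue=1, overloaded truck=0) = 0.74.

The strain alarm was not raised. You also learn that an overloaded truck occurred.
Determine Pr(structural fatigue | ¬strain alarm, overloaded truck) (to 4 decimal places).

Pr(structural fatigue | ¬strain alarm, overloaded truck) ≈ 0.1293

P(¬strain alarm | overloaded truck) = 0.58×0.65 + 0.16×0.35 = 0.377000 + 0.056000 = 0.433000
Of this, 0.056000 comes from 0.16×0.35 (the structural fatigue=true cases).
P(structural fatigue | ¬strain alarm, overloaded truck) = 0.056000 / 0.433000 ≈ 0.1293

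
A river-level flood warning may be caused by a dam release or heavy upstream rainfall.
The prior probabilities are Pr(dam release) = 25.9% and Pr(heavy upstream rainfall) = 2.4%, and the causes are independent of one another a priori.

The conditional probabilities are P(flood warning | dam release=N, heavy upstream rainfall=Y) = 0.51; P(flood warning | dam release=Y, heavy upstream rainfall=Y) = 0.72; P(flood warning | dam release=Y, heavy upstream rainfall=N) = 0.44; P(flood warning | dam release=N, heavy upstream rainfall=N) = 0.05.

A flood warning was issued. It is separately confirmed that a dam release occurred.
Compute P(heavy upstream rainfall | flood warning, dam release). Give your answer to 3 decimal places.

Weight on heavy upstream rainfall=true, given the evidence: 0.72·0.024 = 0.017280
The normalizing constant is 0.44·0.976 + 0.72·0.024 = 0.446720
Posterior = 0.017280 / 0.446720 ≈ 0.039

P(heavy upstream rainfall | flood warning, dam release) ≈ 0.039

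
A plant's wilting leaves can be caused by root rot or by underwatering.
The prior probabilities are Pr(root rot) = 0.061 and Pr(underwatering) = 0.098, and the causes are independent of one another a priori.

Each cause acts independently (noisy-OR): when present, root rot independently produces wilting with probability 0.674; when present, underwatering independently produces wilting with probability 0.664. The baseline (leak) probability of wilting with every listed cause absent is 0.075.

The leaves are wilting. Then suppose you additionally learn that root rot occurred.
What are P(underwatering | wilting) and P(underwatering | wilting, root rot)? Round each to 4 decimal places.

Under noisy-OR, P(wilting | causes) = 1 − (1−0.075)·∏(1−qᵢ) over the active causes.
P(wilting) = 0.075×0.939×0.902 + 0.6892×0.939×0.098 + 0.69845×0.061×0.902 + 0.898679×0.061×0.098 = 0.063523 + 0.063422 + 0.038430 + 0.005372 = 0.170747
Of this, 0.068794 comes from 0.063422 + 0.005372 (the underwatering=true cases).
So P(underwatering | wilting) = 0.068794/0.170747 ≈ 0.4029.

Now also conditioning on root rot=true:
Numerator (weight on configurations with underwatering): 0.898679×0.098 = 0.088071
Denominator P(wilting | root rot): 0.69845×0.902 + 0.898679×0.098 = 0.718073
Posterior = 0.088071 / 0.718073 ≈ 0.1226
The drop from 0.4029 to 0.1226 is the explaining-away (discounting) effect.

P(underwatering | wilting) ≈ 0.4029; P(underwatering | wilting, root rot) ≈ 0.1226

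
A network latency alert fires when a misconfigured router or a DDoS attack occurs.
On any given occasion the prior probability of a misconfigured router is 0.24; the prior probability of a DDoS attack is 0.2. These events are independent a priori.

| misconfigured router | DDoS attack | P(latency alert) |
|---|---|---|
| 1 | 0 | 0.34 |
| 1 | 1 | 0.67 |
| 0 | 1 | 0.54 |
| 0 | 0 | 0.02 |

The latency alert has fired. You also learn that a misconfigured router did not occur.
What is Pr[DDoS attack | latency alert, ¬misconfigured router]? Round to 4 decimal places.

Pr[DDoS attack | latency alert, ¬misconfigured router] ≈ 0.8710

For the numerator, keep only DDoS attack=true terms: 0.54·0.2 = 0.108000
The normalizing constant is 0.02·0.8 + 0.54·0.2 = 0.124000
P(DDoS attack | latency alert, ¬misconfigured router) = 0.108000/0.124000 ≈ 0.8710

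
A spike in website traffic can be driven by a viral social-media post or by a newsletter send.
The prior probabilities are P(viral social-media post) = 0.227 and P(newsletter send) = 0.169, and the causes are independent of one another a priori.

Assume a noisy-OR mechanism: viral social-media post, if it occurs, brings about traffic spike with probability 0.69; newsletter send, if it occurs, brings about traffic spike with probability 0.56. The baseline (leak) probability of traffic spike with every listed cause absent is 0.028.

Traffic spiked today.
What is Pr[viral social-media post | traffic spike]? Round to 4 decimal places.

Under noisy-OR, P(traffic spike | causes) = 1 − (1−0.028)·∏(1−qᵢ) over the active causes.
P(traffic spike) = 0.028×0.773×0.831 + 0.57232×0.773×0.169 + 0.69868×0.227×0.831 + 0.867419×0.227×0.169 = 0.017986 + 0.074766 + 0.131797 + 0.033277 = 0.257826
Of this, 0.165074 comes from 0.131797 + 0.033277 (the viral social-media post=true cases).
So P(viral social-media post | traffic spike) = 0.165074/0.257826 ≈ 0.6403.

Pr[viral social-media post | traffic spike] ≈ 0.6403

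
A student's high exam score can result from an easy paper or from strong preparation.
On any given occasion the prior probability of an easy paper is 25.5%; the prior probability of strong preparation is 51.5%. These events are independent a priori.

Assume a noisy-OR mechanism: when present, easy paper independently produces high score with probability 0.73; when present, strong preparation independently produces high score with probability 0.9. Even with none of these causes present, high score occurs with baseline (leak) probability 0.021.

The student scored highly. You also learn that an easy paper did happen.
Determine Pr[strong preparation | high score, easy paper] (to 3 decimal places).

Pr[strong preparation | high score, easy paper] ≈ 0.584

Under noisy-OR, P(high score | causes) = 1 − (1−0.021)·∏(1−qᵢ) over the active causes.
For the numerator, keep only strong preparation=true terms: 0.973567·0.515 = 0.501387
The normalizing constant is 0.73567·0.485 + 0.973567·0.515 = 0.858187
Posterior = 0.501387 / 0.858187 ≈ 0.584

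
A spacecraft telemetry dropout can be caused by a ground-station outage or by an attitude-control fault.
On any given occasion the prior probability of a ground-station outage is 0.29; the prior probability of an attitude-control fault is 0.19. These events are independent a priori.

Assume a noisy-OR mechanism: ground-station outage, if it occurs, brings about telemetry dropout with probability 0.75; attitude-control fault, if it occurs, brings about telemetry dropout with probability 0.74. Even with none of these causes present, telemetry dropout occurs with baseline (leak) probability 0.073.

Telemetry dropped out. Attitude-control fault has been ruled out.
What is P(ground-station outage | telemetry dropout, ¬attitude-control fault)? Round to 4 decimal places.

P(ground-station outage | telemetry dropout, ¬attitude-control fault) ≈ 0.8113

Under noisy-OR, P(telemetry dropout | causes) = 1 − (1−0.073)·∏(1−qᵢ) over the active causes.
P(telemetry dropout | ¬attitude-control fault) = 0.073×0.71 + 0.76825×0.29 = 0.051830 + 0.222792 = 0.274622
The ground-station outage-present share is 0.76825×0.29 = 0.222792.
P(ground-station outage | telemetry dropout, ¬attitude-control fault) = 0.222792 / 0.274622 ≈ 0.8113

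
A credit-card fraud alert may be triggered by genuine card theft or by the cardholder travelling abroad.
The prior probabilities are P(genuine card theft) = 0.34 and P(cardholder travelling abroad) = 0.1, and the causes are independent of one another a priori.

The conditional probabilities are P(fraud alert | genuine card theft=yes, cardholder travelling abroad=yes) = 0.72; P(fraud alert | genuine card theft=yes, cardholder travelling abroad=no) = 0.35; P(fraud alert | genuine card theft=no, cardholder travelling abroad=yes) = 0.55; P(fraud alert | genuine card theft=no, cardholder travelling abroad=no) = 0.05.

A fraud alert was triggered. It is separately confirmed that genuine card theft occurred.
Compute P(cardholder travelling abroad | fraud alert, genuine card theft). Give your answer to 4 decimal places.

Numerator (weight on configurations with cardholder travelling abroad): 0.72×0.1 = 0.072000
Normalizer over all consistent configurations: 0.35×0.9 + 0.72×0.1 = 0.387000
P(cardholder travelling abroad | fraud alert, genuine card theft) = 0.072000/0.387000 ≈ 0.1860

P(cardholder travelling abroad | fraud alert, genuine card theft) ≈ 0.1860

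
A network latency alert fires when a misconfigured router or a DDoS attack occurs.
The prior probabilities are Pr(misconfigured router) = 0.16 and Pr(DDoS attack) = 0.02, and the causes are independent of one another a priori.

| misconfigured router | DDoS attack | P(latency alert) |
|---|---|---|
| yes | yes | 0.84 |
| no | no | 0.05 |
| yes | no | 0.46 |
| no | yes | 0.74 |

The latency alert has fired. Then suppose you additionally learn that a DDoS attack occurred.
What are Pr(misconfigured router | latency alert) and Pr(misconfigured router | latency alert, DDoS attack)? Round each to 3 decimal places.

Numerator (weight on configurations with misconfigured router): 0.072128 + 0.002688 = 0.074816
The normalizing constant is 0.05·0.84·0.98 + 0.74·0.84·0.02 + 0.46·0.16·0.98 + 0.84·0.16·0.02 = 0.128408
P(misconfigured router | latency alert) = 0.074816/0.128408 ≈ 0.583

With the extra evidence:
Numerator (weight on configurations with misconfigured router): 0.84×0.16 = 0.134400
The normalizing constant is 0.74×0.84 + 0.84×0.16 = 0.756000
P(misconfigured router | latency alert, DDoS attack) = 0.134400/0.756000 ≈ 0.178
This is intercausal reasoning (explaining away): once DDoS attack accounts for the latency alert, misconfigured router becomes less likely.

Pr(misconfigured router | latency alert) ≈ 0.583; Pr(misconfigured router | latency alert, DDoS attack) ≈ 0.178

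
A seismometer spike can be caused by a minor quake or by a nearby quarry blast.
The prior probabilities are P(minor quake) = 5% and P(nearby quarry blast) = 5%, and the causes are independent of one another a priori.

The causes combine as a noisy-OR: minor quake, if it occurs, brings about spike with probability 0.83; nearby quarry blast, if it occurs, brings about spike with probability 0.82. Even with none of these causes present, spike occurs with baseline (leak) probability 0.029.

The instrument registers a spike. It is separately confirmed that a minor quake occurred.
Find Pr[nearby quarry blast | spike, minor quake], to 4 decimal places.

Under noisy-OR, P(spike | causes) = 1 − (1−0.029)·∏(1−qᵢ) over the active causes.
For the numerator, keep only nearby quarry blast=true terms: 0.970287·0.05 = 0.048514
The normalizing constant is 0.83493·0.95 + 0.970287·0.05 = 0.841697
Posterior = 0.048514 / 0.841697 ≈ 0.0576

Pr[nearby quarry blast | spike, minor quake] ≈ 0.0576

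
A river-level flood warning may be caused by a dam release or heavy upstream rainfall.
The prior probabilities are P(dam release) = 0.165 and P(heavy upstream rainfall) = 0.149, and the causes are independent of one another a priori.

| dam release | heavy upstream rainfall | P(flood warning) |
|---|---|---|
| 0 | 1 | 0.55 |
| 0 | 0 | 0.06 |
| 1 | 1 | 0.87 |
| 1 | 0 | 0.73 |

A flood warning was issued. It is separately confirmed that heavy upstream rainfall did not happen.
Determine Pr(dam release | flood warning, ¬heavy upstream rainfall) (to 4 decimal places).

For the numerator, keep only dam release=true terms: 0.73×0.165 = 0.120450
The normalizing constant is 0.06×0.835 + 0.73×0.165 = 0.170550
Posterior = 0.120450 / 0.170550 ≈ 0.7062

Pr(dam release | flood warning, ¬heavy upstream rainfall) ≈ 0.7062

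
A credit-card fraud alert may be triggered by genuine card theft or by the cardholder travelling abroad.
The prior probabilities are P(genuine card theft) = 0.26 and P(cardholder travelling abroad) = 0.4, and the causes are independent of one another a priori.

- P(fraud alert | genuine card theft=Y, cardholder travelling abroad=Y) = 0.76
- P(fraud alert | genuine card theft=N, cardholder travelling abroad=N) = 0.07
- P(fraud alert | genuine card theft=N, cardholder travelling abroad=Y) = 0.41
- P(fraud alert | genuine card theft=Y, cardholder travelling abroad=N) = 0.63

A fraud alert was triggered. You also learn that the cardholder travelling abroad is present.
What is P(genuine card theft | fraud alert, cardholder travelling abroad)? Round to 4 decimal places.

P(fraud alert | cardholder travelling abroad) = 0.41·0.74 + 0.76·0.26 = 0.303400 + 0.197600 = 0.501000
Of this, 0.197600 comes from 0.76·0.26 (the genuine card theft=true cases).
P(genuine card theft | fraud alert, cardholder travelling abroad) = 0.197600 / 0.501000 ≈ 0.3944

P(genuine card theft | fraud alert, cardholder travelling abroad) ≈ 0.3944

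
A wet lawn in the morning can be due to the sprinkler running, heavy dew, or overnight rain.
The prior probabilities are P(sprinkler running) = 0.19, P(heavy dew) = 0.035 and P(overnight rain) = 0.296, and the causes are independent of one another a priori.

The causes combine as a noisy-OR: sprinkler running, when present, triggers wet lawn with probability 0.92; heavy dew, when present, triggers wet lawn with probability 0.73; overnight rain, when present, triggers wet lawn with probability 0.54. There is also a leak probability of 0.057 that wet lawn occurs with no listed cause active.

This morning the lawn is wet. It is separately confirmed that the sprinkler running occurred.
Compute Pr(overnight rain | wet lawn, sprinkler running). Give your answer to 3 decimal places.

Pr(overnight rain | wet lawn, sprinkler running) ≈ 0.305

Under noisy-OR, P(wet lawn | causes) = 1 − (1−0.057)·∏(1−qᵢ) over the active causes.
P(wet lawn | sprinkler running) = 0.92456×0.965×0.704 + 0.965298×0.965×0.296 + 0.979631×0.035×0.704 + 0.99063×0.035×0.296 = 0.628109 + 0.275728 + 0.024138 + 0.010263 = 0.938238
The overnight rain-present share is 0.275728 + 0.010263 = 0.285991.
Hence the posterior is 0.285991/0.938238 ≈ 0.305.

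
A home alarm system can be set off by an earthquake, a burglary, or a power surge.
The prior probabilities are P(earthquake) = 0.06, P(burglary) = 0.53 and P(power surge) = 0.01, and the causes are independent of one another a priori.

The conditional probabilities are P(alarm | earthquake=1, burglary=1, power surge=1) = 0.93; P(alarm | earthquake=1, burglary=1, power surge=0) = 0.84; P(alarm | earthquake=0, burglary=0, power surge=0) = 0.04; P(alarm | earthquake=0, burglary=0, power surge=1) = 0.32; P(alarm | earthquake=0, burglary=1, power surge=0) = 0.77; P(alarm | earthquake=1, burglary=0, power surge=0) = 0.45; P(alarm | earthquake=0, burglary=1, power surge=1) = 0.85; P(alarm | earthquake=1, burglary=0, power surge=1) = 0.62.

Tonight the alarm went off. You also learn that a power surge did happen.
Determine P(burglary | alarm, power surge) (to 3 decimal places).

Numerator (weight on configurations with burglary): 0.423470 + 0.029574 = 0.453044
The normalizing constant is 0.32*0.94*0.47 + 0.85*0.94*0.53 + 0.62*0.06*0.47 + 0.93*0.06*0.53 = 0.611904
P(burglary | alarm, power surge) = 0.453044/0.611904 ≈ 0.740

P(burglary | alarm, power surge) ≈ 0.740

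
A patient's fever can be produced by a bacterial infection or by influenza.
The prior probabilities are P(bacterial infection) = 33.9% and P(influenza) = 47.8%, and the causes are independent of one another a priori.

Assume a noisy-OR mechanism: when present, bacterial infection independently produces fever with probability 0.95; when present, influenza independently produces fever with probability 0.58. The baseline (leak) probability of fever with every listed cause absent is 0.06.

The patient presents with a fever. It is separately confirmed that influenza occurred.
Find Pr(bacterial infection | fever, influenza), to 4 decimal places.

Pr(bacterial infection | fever, influenza) ≈ 0.4538

Under noisy-OR, P(fever | causes) = 1 − (1−0.06)·∏(1−qᵢ) over the active causes.
P(fever | influenza) = 0.6052*0.661 + 0.98026*0.339 = 0.400037 + 0.332308 = 0.732345
Restricting to configurations with bacterial infection present: 0.98026*0.339 = 0.332308.
Hence the posterior is 0.332308/0.732345 ≈ 0.4538.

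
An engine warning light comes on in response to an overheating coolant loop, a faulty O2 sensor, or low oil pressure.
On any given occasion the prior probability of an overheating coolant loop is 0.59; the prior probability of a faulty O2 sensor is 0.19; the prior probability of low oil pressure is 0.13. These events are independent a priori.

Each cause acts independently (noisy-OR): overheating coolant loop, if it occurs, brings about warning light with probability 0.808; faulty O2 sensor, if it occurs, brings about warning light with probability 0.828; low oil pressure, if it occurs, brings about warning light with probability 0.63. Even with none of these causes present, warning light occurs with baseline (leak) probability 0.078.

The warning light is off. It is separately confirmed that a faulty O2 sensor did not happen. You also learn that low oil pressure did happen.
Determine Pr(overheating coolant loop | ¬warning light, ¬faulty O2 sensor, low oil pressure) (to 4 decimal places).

Under noisy-OR, P(warning light | causes) = 1 − (1−0.078)·∏(1−qᵢ) over the active causes.
P(¬warning light | ¬faulty O2 sensor, low oil pressure) = 0.34114*0.41 + 0.065499*0.59 = 0.139867 + 0.038644 = 0.178511
The overheating coolant loop-present share is 0.065499*0.59 = 0.038644.
So P(overheating coolant loop | ¬warning light, ¬faulty O2 sensor, low oil pressure) = 0.038644/0.178511 ≈ 0.2165.

Pr(overheating coolant loop | ¬warning light, ¬faulty O2 sensor, low oil pressure) ≈ 0.2165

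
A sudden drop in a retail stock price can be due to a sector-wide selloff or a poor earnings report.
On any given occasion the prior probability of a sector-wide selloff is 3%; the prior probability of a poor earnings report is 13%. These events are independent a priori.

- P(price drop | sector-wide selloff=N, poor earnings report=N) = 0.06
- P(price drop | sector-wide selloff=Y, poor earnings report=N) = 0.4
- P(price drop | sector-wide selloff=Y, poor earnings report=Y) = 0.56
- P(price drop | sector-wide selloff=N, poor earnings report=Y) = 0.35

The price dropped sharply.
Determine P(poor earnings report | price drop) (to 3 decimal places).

Numerator (weight on configurations with poor earnings report): 0.044135 + 0.002184 = 0.046319
The normalizing constant is 0.06*0.97*0.87 + 0.35*0.97*0.13 + 0.4*0.03*0.87 + 0.56*0.03*0.13 = 0.107393
Posterior = 0.046319 / 0.107393 ≈ 0.431

P(poor earnings report | price drop) ≈ 0.431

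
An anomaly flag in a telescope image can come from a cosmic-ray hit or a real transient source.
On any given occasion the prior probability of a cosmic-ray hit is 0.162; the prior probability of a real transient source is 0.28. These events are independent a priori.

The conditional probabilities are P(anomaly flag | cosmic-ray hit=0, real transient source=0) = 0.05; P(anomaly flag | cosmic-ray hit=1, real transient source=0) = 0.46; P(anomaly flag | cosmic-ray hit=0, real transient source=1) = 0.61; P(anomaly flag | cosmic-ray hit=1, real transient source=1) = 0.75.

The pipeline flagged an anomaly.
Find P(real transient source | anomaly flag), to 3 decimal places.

Numerator (weight on configurations with real transient source): 0.143130 + 0.034020 = 0.177150
The normalizing constant is 0.05*0.838*0.72 + 0.61*0.838*0.28 + 0.46*0.162*0.72 + 0.75*0.162*0.28 = 0.260972
P(real transient source | anomaly flag) = 0.177150/0.260972 ≈ 0.679

P(real transient source | anomaly flag) ≈ 0.679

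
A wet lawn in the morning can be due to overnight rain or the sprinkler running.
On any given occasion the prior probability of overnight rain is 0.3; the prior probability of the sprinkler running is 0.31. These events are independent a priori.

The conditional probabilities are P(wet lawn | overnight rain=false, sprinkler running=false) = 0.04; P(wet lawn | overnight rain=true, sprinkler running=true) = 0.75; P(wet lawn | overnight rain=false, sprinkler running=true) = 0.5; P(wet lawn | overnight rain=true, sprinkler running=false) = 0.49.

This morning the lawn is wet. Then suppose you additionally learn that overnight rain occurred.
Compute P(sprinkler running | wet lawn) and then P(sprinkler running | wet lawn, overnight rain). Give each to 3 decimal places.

P(sprinkler running | wet lawn) ≈ 0.596; P(sprinkler running | wet lawn, overnight rain) ≈ 0.407

Sum P(wet lawn|·) weighted by the priors over the 4 (overnight rain, sprinkler running) configurations:
  P(wet lawn) = 0.04×0.7×0.69 + 0.5×0.7×0.31 + 0.49×0.3×0.69 + 0.75×0.3×0.31
        = 0.019320 + 0.108500 + 0.101430 + 0.069750 = 0.299000
Configurations with sprinkler running contribute 0.178250, so
  P(sprinkler running | wet lawn) = 0.178250 / 0.299000 ≈ 0.596

Now condition on the additional information:
By total probability over both values of sprinkler running:
  P(wet lawn | overnight rain) = 0.49×0.69 + 0.75×0.31
        = 0.338100 + 0.232500 = 0.570600
Configurations with sprinkler running contribute 0.232500, so
  P(sprinkler running | wet lawn, overnight rain) = 0.232500 / 0.570600 ≈ 0.407
The drop from 0.596 to 0.407 is the explaining-away (discounting) effect.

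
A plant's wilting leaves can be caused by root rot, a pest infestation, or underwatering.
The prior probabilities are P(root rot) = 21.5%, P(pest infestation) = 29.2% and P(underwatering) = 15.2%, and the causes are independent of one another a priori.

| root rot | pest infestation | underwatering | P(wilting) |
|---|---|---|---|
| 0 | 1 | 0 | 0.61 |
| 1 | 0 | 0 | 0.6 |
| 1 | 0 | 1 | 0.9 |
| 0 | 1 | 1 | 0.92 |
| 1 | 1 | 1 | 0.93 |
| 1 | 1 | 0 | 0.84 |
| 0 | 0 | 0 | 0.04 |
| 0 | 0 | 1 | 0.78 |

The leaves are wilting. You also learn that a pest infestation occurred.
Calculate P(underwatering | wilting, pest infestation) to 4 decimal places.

P(underwatering | wilting, pest infestation) ≈ 0.2004

Numerator (weight on configurations with underwatering): 0.109774 + 0.030392 = 0.140166
Normalizer over all consistent configurations: 0.61×0.785×0.848 + 0.92×0.785×0.152 + 0.84×0.215×0.848 + 0.93×0.215×0.152 = 0.699380
Posterior = 0.140166 / 0.699380 ≈ 0.2004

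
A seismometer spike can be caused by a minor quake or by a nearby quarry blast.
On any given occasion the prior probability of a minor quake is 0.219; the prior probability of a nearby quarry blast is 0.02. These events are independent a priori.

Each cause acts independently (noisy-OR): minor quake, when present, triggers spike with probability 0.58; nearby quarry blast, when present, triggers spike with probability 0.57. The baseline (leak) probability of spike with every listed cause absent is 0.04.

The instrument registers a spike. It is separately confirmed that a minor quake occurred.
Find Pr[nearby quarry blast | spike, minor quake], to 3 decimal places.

Under noisy-OR, P(spike | causes) = 1 − (1−0.04)·∏(1−qᵢ) over the active causes.
P(spike | minor quake) = 0.5968×0.98 + 0.826624×0.02 = 0.584864 + 0.016532 = 0.601396
The nearby quarry blast-present share is 0.826624×0.02 = 0.016532.
So P(nearby quarry blast | spike, minor quake) = 0.016532/0.601396 ≈ 0.027.

Pr[nearby quarry blast | spike, minor quake] ≈ 0.027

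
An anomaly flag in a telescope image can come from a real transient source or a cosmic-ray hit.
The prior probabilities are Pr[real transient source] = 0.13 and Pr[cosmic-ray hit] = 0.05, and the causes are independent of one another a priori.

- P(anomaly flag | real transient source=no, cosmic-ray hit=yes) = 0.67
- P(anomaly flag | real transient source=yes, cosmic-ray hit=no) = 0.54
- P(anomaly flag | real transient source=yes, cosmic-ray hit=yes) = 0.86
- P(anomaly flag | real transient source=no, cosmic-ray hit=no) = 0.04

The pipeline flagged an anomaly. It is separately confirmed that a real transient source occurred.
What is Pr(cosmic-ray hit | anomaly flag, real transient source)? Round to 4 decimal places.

For the numerator, keep only cosmic-ray hit=true terms: 0.86·0.05 = 0.043000
Denominator P(anomaly flag | real transient source): 0.54·0.95 + 0.86·0.05 = 0.556000
P(cosmic-ray hit | anomaly flag, real transient source) = 0.043000/0.556000 ≈ 0.0773

Pr(cosmic-ray hit | anomaly flag, real transient source) ≈ 0.0773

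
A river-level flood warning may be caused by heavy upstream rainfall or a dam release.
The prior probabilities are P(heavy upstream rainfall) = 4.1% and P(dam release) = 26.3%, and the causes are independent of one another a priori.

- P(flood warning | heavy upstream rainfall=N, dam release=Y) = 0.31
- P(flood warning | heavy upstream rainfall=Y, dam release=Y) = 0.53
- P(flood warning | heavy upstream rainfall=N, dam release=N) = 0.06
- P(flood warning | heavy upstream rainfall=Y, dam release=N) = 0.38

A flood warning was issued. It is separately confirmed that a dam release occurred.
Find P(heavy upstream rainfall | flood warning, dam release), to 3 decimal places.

P(flood warning | dam release) = 0.31·0.959 + 0.53·0.041 = 0.297290 + 0.021730 = 0.319020
Restricting to configurations with heavy upstream rainfall present: 0.53·0.041 = 0.021730.
P(heavy upstream rainfall | flood warning, dam release) = 0.021730 / 0.319020 ≈ 0.068

P(heavy upstream rainfall | flood warning, dam release) ≈ 0.068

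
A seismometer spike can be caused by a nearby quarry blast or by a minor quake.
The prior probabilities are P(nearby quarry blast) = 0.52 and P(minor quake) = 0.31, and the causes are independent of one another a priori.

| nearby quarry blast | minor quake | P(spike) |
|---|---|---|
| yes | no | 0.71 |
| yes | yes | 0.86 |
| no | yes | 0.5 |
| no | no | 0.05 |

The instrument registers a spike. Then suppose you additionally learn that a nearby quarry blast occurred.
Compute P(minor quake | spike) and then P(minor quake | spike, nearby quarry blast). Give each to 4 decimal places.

Sum P(spike|·) weighted by the priors over the 4 (nearby quarry blast, minor quake) configurations:
  P(spike) = 0.05·0.48·0.69 + 0.5·0.48·0.31 + 0.71·0.52·0.69 + 0.86·0.52·0.31
        = 0.016560 + 0.074400 + 0.254748 + 0.138632 = 0.484340
Configurations with minor quake contribute 0.213032, so
  P(minor quake | spike) = 0.213032 / 0.484340 ≈ 0.4398

With the extra evidence:
By total probability over both values of minor quake:
  P(spike | nearby quarry blast) = 0.71·0.69 + 0.86·0.31
        = 0.489900 + 0.266600 = 0.756500
The terms with minor quake present sum to 0.266600, so
  P(minor quake | spike, nearby quarry blast) = 0.266600 / 0.756500 ≈ 0.3524
— nearby quarry blast explains away the evidence for minor quake.

P(minor quake | spike) ≈ 0.4398; P(minor quake | spike, nearby quarry blast) ≈ 0.3524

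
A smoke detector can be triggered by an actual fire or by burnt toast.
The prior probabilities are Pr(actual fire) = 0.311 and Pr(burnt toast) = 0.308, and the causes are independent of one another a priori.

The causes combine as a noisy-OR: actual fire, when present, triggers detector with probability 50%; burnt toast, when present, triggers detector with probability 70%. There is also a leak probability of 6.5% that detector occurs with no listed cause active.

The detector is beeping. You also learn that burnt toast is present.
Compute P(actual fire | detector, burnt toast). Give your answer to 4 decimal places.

Under noisy-OR, P(detector | causes) = 1 − (1−0.065)·∏(1−qᵢ) over the active causes.
Numerator (weight on configurations with actual fire): 0.85975×0.311 = 0.267382
The normalizing constant is 0.7195×0.689 + 0.85975×0.311 = 0.763117
P(actual fire | detector, burnt toast) = 0.267382/0.763117 ≈ 0.3504

P(actual fire | detector, burnt toast) ≈ 0.3504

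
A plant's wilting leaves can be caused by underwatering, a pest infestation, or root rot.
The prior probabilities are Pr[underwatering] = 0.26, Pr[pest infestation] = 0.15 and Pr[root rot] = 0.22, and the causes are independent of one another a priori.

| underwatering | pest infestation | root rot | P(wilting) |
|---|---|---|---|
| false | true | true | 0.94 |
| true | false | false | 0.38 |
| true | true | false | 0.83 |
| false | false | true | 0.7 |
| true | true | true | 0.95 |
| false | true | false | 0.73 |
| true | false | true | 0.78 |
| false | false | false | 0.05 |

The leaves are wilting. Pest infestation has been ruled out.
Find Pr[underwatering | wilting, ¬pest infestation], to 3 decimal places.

Pr[underwatering | wilting, ¬pest infestation] ≈ 0.460

Weight on underwatering=true, given the evidence: 0.077064 + 0.044616 = 0.121680
Normalizer over all consistent configurations: 0.05×0.74×0.78 + 0.7×0.74×0.22 + 0.38×0.26×0.78 + 0.78×0.26×0.22 = 0.264500
Posterior = 0.121680 / 0.264500 ≈ 0.460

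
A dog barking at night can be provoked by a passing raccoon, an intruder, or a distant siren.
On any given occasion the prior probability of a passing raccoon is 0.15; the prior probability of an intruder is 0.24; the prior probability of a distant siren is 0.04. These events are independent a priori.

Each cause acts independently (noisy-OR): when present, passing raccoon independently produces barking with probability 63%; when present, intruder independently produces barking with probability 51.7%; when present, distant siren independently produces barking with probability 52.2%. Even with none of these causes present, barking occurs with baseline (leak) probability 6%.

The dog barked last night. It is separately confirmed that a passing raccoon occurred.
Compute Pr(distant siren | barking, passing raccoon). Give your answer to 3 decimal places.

Pr(distant siren | barking, passing raccoon) ≈ 0.049

Under noisy-OR, P(barking | causes) = 1 − (1−0.06)·∏(1−qᵢ) over the active causes.
Sum P(barking|·) weighted by the priors over the 4 (intruder, distant siren) configurations:
  P(barking | passing raccoon) = 0.6522*0.76*0.96 + 0.833752*0.76*0.04 + 0.832013*0.24*0.96 + 0.919702*0.24*0.04
        = 0.475845 + 0.025346 + 0.191696 + 0.008829 = 0.701716
The terms with distant siren present sum to 0.034175, so
  P(distant siren | barking, passing raccoon) = 0.034175 / 0.701716 ≈ 0.049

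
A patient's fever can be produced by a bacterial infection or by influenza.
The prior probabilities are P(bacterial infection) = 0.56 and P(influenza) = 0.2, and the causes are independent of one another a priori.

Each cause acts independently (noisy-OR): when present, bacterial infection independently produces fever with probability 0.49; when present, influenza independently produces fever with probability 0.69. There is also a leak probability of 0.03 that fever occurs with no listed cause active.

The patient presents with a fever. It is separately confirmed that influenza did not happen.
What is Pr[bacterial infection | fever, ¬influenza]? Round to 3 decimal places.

Pr[bacterial infection | fever, ¬influenza] ≈ 0.955

Under noisy-OR, P(fever | causes) = 1 − (1−0.03)·∏(1−qᵢ) over the active causes.
P(fever | ¬influenza) = 0.03*0.44 + 0.5053*0.56 = 0.013200 + 0.282968 = 0.296168
Restricting to configurations with bacterial infection present: 0.5053*0.56 = 0.282968.
P(bacterial infection | fever, ¬influenza) = 0.282968 / 0.296168 ≈ 0.955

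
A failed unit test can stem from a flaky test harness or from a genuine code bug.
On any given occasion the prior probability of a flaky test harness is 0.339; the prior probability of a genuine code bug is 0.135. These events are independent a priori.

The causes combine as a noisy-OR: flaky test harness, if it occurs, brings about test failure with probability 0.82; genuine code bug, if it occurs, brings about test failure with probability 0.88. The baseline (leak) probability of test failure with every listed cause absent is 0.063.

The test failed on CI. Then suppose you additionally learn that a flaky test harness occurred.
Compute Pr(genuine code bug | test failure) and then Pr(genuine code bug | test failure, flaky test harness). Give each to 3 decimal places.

Pr(genuine code bug | test failure) ≈ 0.307; Pr(genuine code bug | test failure, flaky test harness) ≈ 0.155

Under noisy-OR, P(test failure | causes) = 1 − (1−0.063)·∏(1−qᵢ) over the active causes.
P(test failure) = 0.063*0.661*0.865 + 0.88756*0.661*0.135 + 0.83134*0.339*0.865 + 0.979761*0.339*0.135 = 0.036021 + 0.079201 + 0.243778 + 0.044839 = 0.403839
The genuine code bug-present share is 0.079201 + 0.044839 = 0.124040.
Hence the posterior is 0.124040/0.403839 ≈ 0.307.

With the extra evidence:
Sum P(test failure|·) weighted by the priors over both values of genuine code bug:
  P(test failure | flaky test harness) = 0.83134×0.865 + 0.979761×0.135
        = 0.719109 + 0.132268 = 0.851377
Keeping only the genuine code bug-present terms gives 0.132268, so
  P(genuine code bug | test failure, flaky test harness) = 0.132268 / 0.851377 ≈ 0.155
This is intercausal reasoning (explaining away): once flaky test harness accounts for the test failure, genuine code bug becomes less likely.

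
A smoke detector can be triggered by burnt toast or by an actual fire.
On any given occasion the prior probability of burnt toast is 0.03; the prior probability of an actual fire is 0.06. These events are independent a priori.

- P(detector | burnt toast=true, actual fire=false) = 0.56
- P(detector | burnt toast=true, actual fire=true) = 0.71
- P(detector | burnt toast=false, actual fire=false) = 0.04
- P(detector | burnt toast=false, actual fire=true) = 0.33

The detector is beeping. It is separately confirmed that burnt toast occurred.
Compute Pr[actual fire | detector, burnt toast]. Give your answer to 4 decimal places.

P(detector | burnt toast) = 0.56·0.94 + 0.71·0.06 = 0.526400 + 0.042600 = 0.569000
The actual fire-present share is 0.71·0.06 = 0.042600.
P(actual fire | detector, burnt toast) = 0.042600 / 0.569000 ≈ 0.0749

Pr[actual fire | detector, burnt toast] ≈ 0.0749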